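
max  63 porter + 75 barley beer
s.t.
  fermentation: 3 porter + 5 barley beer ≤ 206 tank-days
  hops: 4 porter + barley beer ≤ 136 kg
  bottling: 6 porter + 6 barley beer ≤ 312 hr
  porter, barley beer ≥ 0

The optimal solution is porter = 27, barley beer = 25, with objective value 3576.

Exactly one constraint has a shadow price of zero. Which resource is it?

fermentation: 206/206 (binding)
hops: 133/136 (slack 3)
bottling: 312/312 (binding)
By complementary slackness, a constraint with positive slack has shadow price 0 → hops.

hops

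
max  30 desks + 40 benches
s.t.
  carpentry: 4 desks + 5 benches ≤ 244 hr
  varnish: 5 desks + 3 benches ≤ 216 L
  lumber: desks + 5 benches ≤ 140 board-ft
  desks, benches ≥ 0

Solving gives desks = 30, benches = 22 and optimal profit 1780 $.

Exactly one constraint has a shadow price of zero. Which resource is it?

carpentry: 230/244 (slack 14)
varnish: 216/216 (binding)
lumber: 140/140 (binding)
By complementary slackness, a constraint with positive slack has shadow price 0 → carpentry.

carpentry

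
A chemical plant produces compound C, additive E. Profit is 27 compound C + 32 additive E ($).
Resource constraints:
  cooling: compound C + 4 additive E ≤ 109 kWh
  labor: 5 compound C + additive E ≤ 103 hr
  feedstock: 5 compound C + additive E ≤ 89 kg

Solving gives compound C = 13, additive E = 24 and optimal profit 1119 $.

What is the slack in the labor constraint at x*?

14

labor used = 5·13 + 1·24 = 89; slack = 103 − 89 = 14.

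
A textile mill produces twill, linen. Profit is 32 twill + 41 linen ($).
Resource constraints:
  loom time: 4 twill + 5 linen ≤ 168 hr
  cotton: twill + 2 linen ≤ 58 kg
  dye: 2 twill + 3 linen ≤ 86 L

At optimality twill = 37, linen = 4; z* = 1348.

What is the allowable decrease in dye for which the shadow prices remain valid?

Binding constraints: loom time, dye. The basis is B = [[4,5],[2,3]] with det 2.
Per unit decrease in dye, x* moves by d = (2.5, -2).
The basis stays optimal until linen reaches 0; allowable decrease = 2 L.

2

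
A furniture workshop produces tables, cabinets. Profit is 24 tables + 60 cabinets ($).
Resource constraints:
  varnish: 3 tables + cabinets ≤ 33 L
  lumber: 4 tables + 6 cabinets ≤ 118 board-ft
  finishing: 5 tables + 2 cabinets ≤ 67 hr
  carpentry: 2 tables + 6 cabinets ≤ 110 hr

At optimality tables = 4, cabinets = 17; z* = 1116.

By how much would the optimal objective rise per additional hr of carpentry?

8

At the optimum: varnish uses 29 of 33 (slack = 4); lumber uses 118 of 118 (binding); finishing uses 54 of 67 (slack = 13); carpentry uses 110 of 110 (binding).
By complementary slackness, y = 0 for the non-binding constraints.
Dual feasibility on the basic columns requires 4·y_lumber + 2·y_carpentry = 24, 6·y_lumber + 6·y_carpentry = 60.
→ y_lumber = 2 and y_carpentry = 8.
Shadow price of carpentry = 8.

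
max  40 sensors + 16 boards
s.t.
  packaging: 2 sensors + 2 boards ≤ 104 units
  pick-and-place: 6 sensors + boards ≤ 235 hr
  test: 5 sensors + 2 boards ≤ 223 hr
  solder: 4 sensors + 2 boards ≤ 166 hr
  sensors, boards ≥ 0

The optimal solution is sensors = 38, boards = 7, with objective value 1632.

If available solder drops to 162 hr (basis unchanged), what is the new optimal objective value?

At the optimum: packaging uses 90 of 104 (slack = 14); pick-and-place uses 235 of 235 (binding); test uses 204 of 223 (slack = 19); solder uses 166 of 166 (binding).
By complementary slackness, y = 0 for the non-binding constraints.
The binding rows give the dual system: 6·y_pick-and-place + 4·y_solder = 40 and 1·y_pick-and-place + 2·y_solder = 16.
→ y_pick-and-place = 2 and y_solder = 7.
Δz = y_solder·Δb = 7 × (-4) = -28, so new z* = 1632 − 28 = 1604.

1604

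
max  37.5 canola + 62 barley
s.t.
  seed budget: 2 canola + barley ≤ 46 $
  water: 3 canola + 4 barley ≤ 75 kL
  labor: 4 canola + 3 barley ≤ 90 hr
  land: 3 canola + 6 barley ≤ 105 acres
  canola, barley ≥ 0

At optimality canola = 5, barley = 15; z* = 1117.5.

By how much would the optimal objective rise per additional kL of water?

6.5

Binding: water and land. Non-binding: seed budget (21 unused), labor (25 unused).
Slack constraints have shadow price 0 (complementary slackness).
From A_Bᵀ y = c: 3·y_water + 3·y_land = 37.5; 4·y_water + 6·y_land = 62.
This yields shadow prices y_water = 6.5, y_land = 6.
Shadow price of water = 6.5.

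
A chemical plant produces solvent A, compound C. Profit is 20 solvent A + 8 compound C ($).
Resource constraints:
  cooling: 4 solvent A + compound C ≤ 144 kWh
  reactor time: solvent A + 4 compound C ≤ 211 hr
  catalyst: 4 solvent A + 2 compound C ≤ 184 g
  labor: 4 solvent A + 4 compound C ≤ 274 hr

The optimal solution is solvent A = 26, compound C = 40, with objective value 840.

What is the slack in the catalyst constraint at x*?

catalyst used = 4·26 + 2·40 = 184; slack = 184 − 184 = 0.

0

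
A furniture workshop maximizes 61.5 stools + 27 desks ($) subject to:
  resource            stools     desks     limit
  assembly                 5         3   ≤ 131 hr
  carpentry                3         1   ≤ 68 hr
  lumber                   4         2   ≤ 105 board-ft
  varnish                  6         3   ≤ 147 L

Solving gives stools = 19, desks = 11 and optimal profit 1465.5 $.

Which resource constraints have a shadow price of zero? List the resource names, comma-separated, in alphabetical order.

assembly: 128/131 (slack 3)
carpentry: 68/68 (binding)
lumber: 98/105 (slack 7)
varnish: 147/147 (binding)
By complementary slackness, a constraint with positive slack has shadow price 0 → assembly, lumber.

assembly, lumber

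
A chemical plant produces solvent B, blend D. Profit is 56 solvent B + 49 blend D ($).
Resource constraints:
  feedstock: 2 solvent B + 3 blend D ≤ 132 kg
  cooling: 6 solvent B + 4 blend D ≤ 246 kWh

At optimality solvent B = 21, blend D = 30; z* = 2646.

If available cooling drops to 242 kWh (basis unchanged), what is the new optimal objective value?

2618

Both feedstock and cooling are binding at x*.
The binding rows give the dual system: 2·y_feedstock + 6·y_cooling = 56 and 3·y_feedstock + 4·y_cooling = 49.
Solving: y_feedstock = 7, y_cooling = 7.
Δz = y_cooling·Δb = 7 × (-4) = -28, so new z* = 2646 − 28 = 2618.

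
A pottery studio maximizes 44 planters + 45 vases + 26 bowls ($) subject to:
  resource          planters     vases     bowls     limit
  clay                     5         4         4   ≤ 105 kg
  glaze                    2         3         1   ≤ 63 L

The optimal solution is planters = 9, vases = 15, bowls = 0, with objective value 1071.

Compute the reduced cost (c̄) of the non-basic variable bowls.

Check each constraint at x*: clay 105/105 (tight); glaze 63/63 (tight).
Dual feasibility on the basic columns requires 5·y_clay + 2·y_glaze = 44, 4·y_clay + 3·y_glaze = 45.
→ y_clay = 6 and y_glaze = 7.
Reduced cost of bowls: c₃ − yᵀa₃ = 26 − (6·4 + 7·1) = 26 − 31 = -5.

-5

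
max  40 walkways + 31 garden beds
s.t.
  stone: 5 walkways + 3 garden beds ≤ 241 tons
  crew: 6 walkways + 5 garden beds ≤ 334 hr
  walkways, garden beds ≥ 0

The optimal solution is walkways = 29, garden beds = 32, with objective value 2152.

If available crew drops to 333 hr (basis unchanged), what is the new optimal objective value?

Check each constraint at x*: stone 241/241 (tight); crew 334/334 (tight).
The binding rows give the dual system: 5·y_stone + 6·y_crew = 40 and 3·y_stone + 5·y_crew = 31.
This yields shadow prices y_stone = 2, y_crew = 5.
Δz = y_crew·Δb = 5 × (-1) = -5, so new z* = 2152 − 5 = 2147.

2147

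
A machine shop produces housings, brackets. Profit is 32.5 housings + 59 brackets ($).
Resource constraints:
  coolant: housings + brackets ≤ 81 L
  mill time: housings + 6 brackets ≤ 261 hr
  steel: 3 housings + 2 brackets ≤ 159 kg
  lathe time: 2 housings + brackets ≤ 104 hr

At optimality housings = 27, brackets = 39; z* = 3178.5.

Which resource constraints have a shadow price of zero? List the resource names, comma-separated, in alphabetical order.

coolant: 66/81 (slack 15)
mill time: 261/261 (binding)
steel: 159/159 (binding)
lathe time: 93/104 (slack 11)
By complementary slackness, a constraint with positive slack has shadow price 0 → coolant, lathe time.

coolant, lathe time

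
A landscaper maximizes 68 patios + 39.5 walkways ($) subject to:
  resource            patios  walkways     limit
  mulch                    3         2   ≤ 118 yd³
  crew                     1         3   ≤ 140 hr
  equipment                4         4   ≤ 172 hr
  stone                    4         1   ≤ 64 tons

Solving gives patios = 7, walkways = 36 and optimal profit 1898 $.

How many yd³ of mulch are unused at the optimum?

25

mulch used = 3·7 + 2·36 = 93; slack = 118 − 93 = 25.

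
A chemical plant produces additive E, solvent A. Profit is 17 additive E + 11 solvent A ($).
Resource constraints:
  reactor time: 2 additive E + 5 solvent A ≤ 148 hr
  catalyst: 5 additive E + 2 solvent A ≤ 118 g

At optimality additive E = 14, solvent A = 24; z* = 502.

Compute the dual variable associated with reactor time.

1

At the optimum: reactor time uses 148 of 148 (binding); catalyst uses 118 of 118 (binding).
Dual feasibility on the basic columns requires 2·y_reactor time + 5·y_catalyst = 17, 5·y_reactor time + 2·y_catalyst = 11.
→ y_reactor time = 1 and y_catalyst = 3.
Shadow price of reactor time = 1.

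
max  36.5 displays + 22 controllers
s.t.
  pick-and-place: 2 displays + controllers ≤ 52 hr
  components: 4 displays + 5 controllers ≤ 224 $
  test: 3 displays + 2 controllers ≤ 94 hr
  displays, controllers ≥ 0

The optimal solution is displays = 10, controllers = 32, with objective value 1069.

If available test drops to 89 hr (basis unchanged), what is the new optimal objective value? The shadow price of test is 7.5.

1031.5

Δb = -5, so new z* = 1069 + (7.5)·(-5) = 1069 − 37.5 = 1031.5.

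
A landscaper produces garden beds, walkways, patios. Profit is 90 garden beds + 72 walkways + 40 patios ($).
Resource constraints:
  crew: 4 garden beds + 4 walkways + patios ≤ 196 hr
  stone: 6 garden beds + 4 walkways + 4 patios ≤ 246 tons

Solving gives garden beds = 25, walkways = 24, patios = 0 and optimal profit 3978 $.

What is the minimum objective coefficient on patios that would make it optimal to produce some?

45

Both crew and stone are binding at x*.
The binding rows give the dual system: 4·y_crew + 6·y_stone = 90 and 4·y_crew + 4·y_stone = 72.
→ y_crew = 9 and y_stone = 9.
patios enters the basis when its profit ≥ yᵀa₃ = 9·1 + 9·4 = 45.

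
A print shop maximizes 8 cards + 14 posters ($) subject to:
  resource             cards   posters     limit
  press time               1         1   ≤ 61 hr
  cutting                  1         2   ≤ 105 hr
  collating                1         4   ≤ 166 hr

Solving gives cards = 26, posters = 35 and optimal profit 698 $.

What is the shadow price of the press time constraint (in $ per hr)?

6

Check each constraint at x*: press time 61/61 (tight); cutting 96/105 (slack 9); collating 166/166 (tight).
By complementary slackness, y = 0 for the non-binding constraint.
From A_Bᵀ y = c: 1·y_press time + 1·y_collating = 8; 1·y_press time + 4·y_collating = 14.
→ y_press time = 6 and y_collating = 2.
Shadow price of press time = 6.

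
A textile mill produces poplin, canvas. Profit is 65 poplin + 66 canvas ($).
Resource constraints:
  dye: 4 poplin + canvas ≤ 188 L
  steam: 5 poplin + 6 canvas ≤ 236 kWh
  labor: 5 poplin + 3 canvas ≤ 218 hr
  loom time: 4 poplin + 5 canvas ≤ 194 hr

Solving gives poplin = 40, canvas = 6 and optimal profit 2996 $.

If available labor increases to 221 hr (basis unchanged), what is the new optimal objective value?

3008

Binding: steam and labor. Non-binding: dye (22 unused), loom time (4 unused).
By complementary slackness, y = 0 for the non-binding constraints.
From A_Bᵀ y = c: 5·y_steam + 5·y_labor = 65; 6·y_steam + 3·y_labor = 66.
Solving: y_steam = 9, y_labor = 4.
Δz = y_labor·Δb = 4 × (3) = 12, so new z* = 2996 + 12 = 3008.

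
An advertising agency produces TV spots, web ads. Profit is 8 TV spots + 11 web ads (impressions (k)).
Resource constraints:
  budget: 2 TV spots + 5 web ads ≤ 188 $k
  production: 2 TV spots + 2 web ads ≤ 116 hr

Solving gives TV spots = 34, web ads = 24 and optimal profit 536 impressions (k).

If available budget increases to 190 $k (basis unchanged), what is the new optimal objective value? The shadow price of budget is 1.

538

Δb = 2, so new z* = 536 + (1)·(2) = 536 + 2 = 538.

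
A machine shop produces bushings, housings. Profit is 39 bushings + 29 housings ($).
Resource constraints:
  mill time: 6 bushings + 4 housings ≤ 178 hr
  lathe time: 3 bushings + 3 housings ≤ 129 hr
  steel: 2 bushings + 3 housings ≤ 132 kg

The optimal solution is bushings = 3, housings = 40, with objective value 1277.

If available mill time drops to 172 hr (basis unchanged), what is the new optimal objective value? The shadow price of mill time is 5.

Δb = -6, so new z* = 1277 + (5)·(-6) = 1277 − 30 = 1247.

1247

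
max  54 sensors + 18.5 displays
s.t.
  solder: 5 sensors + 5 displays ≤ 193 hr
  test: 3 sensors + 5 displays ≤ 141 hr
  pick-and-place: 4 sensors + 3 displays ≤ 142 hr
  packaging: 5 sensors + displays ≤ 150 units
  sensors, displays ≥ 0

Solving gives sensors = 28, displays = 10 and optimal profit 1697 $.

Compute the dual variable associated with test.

Check each constraint at x*: solder 190/193 (slack 3); test 134/141 (slack 7); pick-and-place 142/142 (tight); packaging 150/150 (tight).
Slack constraints have shadow price 0 (complementary slackness).
The binding rows give the dual system: 4·y_pick-and-place + 5·y_packaging = 54 and 3·y_pick-and-place + 1·y_packaging = 18.5.
→ y_pick-and-place = 3.5 and y_packaging = 8.
Shadow price of test = 0.

0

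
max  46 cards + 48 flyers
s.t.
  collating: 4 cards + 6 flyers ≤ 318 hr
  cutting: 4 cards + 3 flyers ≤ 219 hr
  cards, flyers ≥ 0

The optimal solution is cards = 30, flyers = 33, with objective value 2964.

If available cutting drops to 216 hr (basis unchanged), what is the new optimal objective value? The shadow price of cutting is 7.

Δb = -3, so new z* = 2964 + (7)·(-3) = 2964 − 21 = 2943.

2943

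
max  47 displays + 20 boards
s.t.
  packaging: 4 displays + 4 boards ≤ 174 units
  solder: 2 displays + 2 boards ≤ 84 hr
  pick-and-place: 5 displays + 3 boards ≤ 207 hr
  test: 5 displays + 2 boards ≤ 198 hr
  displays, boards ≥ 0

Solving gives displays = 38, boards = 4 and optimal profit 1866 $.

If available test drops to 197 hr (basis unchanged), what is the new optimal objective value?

At the optimum: packaging uses 168 of 174 (slack = 6); solder uses 84 of 84 (binding); pick-and-place uses 202 of 207 (slack = 5); test uses 198 of 198 (binding).
Slack constraints have shadow price 0 (complementary slackness).
From A_Bᵀ y = c: 2·y_solder + 5·y_test = 47; 2·y_solder + 2·y_test = 20.
→ y_solder = 1 and y_test = 9.
Δz = y_test·Δb = 9 × (-1) = -9, so new z* = 1866 − 9 = 1857.

1857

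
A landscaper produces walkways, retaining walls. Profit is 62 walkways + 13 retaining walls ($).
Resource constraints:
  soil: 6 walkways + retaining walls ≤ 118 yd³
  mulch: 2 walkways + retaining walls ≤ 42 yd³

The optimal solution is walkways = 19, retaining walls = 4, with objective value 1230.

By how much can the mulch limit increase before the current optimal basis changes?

76

Binding constraints: soil, mulch. The basis is B = [[6,1],[2,1]] with det 4.
Per unit increase in mulch, x* moves by d = (-0.25, 1.5).
The basis stays optimal until walkways reaches 0; allowable increase = 76 yd³.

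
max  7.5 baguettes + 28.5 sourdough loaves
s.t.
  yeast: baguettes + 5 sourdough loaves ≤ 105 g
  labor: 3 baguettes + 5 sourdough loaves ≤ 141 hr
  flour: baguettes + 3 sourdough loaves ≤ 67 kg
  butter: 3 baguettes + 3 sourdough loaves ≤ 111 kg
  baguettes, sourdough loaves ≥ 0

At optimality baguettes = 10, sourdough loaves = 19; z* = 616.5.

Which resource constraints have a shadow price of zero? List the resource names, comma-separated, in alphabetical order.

yeast: 105/105 (binding)
labor: 125/141 (slack 16)
flour: 67/67 (binding)
butter: 87/111 (slack 24)
By complementary slackness, a constraint with positive slack has shadow price 0 → butter, labor.

butter, labor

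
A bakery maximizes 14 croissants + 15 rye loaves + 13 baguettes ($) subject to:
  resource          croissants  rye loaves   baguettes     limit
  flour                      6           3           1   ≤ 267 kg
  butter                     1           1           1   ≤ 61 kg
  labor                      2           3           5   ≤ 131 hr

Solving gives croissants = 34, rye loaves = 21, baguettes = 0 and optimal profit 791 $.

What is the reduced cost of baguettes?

-8

At the optimum: flour uses 267 of 267 (binding); butter uses 55 of 61 (slack = 6); labor uses 131 of 131 (binding).
Slack constraints have shadow price 0 (complementary slackness).
Dual feasibility on the basic columns requires 6·y_flour + 2·y_labor = 14, 3·y_flour + 3·y_labor = 15.
→ y_flour = 1 and y_labor = 4.
Reduced cost of baguettes: c₃ − yᵀa₃ = 13 − (1·1 + 4·5) = 13 − 21 = -8.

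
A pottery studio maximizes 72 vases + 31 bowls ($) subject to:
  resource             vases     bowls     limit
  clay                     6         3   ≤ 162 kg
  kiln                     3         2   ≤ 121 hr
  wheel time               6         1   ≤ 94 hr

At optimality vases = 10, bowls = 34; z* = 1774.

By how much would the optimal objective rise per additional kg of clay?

Binding: clay and wheel time. Non-binding: kiln (23 unused).
Slack constraints have shadow price 0 (complementary slackness).
Dual feasibility on the basic columns requires 6·y_clay + 6·y_wheel time = 72, 3·y_clay + 1·y_wheel time = 31.
This yields shadow prices y_clay = 9.5, y_wheel time = 2.5.
Shadow price of clay = 9.5.

9.5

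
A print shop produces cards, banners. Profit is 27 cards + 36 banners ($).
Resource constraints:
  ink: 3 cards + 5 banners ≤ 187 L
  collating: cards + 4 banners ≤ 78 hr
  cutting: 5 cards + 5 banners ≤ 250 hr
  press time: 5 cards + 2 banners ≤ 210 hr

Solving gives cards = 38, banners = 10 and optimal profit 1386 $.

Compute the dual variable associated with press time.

4

Check each constraint at x*: ink 164/187 (slack 23); collating 78/78 (tight); cutting 240/250 (slack 10); press time 210/210 (tight).
Slack constraints have shadow price 0 (complementary slackness).
From A_Bᵀ y = c: 1·y_collating + 5·y_press time = 27; 4·y_collating + 2·y_press time = 36.
This yields shadow prices y_collating = 7, y_press time = 4.
Shadow price of press time = 4.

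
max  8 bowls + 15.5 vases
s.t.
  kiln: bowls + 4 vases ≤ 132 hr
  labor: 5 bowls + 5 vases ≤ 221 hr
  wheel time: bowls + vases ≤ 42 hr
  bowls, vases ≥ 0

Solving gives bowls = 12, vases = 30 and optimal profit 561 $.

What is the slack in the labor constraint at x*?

labor used = 5·12 + 5·30 = 210; slack = 221 − 210 = 11.

11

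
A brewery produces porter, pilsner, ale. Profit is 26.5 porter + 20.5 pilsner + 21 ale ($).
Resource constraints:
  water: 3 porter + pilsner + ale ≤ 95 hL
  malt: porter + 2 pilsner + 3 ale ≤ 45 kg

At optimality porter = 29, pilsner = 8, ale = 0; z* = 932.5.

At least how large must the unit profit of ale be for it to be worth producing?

27.5

Both water and malt are binding at x*.
The binding rows give the dual system: 3·y_water + 1·y_malt = 26.5 and 1·y_water + 2·y_malt = 20.5.
This yields shadow prices y_water = 6.5, y_malt = 7.
ale enters the basis when its profit ≥ yᵀa₃ = 6.5·1 + 7·3 = 27.5.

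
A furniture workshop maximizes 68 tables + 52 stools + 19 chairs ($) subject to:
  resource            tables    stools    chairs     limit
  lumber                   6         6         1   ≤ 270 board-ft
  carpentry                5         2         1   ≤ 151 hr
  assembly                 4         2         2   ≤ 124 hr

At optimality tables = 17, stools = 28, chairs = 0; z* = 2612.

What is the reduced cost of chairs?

Check each constraint at x*: lumber 270/270 (tight); carpentry 141/151 (slack 10); assembly 124/124 (tight).
Since carpentry is not tight, its dual is 0.
The binding rows give the dual system: 6·y_lumber + 4·y_assembly = 68 and 6·y_lumber + 2·y_assembly = 52.
→ y_lumber = 6 and y_assembly = 8.
Reduced cost of chairs: c₃ − yᵀa₃ = 19 − (6·1 + 8·2) = 19 − 22 = -3.

-3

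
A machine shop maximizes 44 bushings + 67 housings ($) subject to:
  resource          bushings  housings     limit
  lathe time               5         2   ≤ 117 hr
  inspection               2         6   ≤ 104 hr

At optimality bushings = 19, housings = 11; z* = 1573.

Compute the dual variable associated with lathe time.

5

Check each constraint at x*: lathe time 117/117 (tight); inspection 104/104 (tight).
From A_Bᵀ y = c: 5·y_lathe time + 2·y_inspection = 44; 2·y_lathe time + 6·y_inspection = 67.
This yields shadow prices y_lathe time = 5, y_inspection = 9.5.
Shadow price of lathe time = 5.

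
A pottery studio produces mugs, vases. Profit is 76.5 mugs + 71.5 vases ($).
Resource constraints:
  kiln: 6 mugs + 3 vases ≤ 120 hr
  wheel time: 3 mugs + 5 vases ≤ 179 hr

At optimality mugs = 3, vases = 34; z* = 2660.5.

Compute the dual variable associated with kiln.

Check each constraint at x*: kiln 120/120 (tight); wheel time 179/179 (tight).
From A_Bᵀ y = c: 6·y_kiln + 3·y_wheel time = 76.5; 3·y_kiln + 5·y_wheel time = 71.5.
→ y_kiln = 8 and y_wheel time = 9.5.
Shadow price of kiln = 8.

8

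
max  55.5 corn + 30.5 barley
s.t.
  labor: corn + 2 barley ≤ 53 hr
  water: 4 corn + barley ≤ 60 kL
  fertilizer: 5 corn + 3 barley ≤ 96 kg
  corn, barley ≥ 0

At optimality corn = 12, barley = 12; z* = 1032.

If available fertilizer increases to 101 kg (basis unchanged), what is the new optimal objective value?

Check each constraint at x*: labor 36/53 (slack 17); water 60/60 (tight); fertilizer 96/96 (tight).
Since labor is not tight, its dual is 0.
The binding rows give the dual system: 4·y_water + 5·y_fertilizer = 55.5 and 1·y_water + 3·y_fertilizer = 30.5.
→ y_water = 2 and y_fertilizer = 9.5.
Δz = y_fertilizer·Δb = 9.5 × (5) = 47.5, so new z* = 1032 + 47.5 = 1079.5.

1079.5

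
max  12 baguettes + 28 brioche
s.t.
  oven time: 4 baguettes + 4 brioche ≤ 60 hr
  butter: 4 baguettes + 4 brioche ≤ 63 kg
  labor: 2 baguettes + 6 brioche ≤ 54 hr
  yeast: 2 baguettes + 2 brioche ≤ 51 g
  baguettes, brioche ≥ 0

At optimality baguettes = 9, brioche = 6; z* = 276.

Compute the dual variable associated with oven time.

At the optimum: oven time uses 60 of 60 (binding); butter uses 60 of 63 (slack = 3); labor uses 54 of 54 (binding); yeast uses 30 of 51 (slack = 21).
Since butter, yeast are not tight, their duals are 0.
Dual feasibility on the basic columns requires 4·y_oven time + 2·y_labor = 12, 4·y_oven time + 6·y_labor = 28.
Solving: y_oven time = 1, y_labor = 4.
Shadow price of oven time = 1.

1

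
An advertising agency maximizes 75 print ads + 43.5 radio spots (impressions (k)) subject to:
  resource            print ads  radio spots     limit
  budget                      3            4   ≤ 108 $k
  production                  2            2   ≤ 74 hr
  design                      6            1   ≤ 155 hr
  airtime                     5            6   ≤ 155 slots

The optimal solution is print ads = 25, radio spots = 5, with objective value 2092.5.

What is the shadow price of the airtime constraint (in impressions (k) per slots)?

6

At the optimum: budget uses 95 of 108 (slack = 13); production uses 60 of 74 (slack = 14); design uses 155 of 155 (binding); airtime uses 155 of 155 (binding).
By complementary slackness, y = 0 for the non-binding constraints.
From A_Bᵀ y = c: 6·y_design + 5·y_airtime = 75; 1·y_design + 6·y_airtime = 43.5.
→ y_design = 7.5 and y_airtime = 6.
Shadow price of airtime = 6.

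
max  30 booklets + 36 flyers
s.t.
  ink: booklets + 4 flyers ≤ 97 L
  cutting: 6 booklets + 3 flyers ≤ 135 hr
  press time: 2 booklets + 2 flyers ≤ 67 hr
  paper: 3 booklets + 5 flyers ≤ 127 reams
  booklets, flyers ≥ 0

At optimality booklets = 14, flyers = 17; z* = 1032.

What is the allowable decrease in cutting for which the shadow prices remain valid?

Binding constraints: cutting, paper. The basis is B = [[6,3],[3,5]] with det 21.
Per unit decrease in cutting, x* moves by d = (-0.2381, 0.1429).
The basis stays optimal until ink becomes binding; allowable decrease = 45 hr.

45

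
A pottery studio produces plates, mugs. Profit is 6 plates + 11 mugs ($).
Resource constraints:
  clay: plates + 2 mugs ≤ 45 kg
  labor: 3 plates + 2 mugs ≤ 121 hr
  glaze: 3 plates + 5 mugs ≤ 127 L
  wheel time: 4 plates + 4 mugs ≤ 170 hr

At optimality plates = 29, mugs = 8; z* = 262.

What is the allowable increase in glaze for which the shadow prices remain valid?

4.5

Binding constraints: clay, glaze. The basis is B = [[1,2],[3,5]] with det -1.
Per unit increase in glaze, x* moves by d = (2, -1).
The basis stays optimal until labor becomes binding; allowable increase = 4.5 L.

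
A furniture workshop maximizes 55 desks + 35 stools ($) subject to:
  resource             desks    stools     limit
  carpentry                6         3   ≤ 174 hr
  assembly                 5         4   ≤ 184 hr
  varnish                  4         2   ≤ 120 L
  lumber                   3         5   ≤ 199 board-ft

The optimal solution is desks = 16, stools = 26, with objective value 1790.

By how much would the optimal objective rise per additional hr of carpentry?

Binding: carpentry and assembly. Non-binding: varnish (4 unused), lumber (21 unused).
Since varnish, lumber are not tight, their duals are 0.
Dual feasibility on the basic columns requires 6·y_carpentry + 5·y_assembly = 55, 3·y_carpentry + 4·y_assembly = 35.
Solving: y_carpentry = 5, y_assembly = 5.
Shadow price of carpentry = 5.

5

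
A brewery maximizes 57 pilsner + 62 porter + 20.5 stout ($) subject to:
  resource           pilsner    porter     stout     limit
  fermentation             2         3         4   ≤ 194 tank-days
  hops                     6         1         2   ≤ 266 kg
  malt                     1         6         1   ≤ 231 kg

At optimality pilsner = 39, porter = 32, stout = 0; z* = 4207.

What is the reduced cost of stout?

-4.5

At the optimum: fermentation uses 174 of 194 (slack = 20); hops uses 266 of 266 (binding); malt uses 231 of 231 (binding).
Since fermentation is not tight, its dual is 0.
The binding rows give the dual system: 6·y_hops + 1·y_malt = 57 and 1·y_hops + 6·y_malt = 62.
This yields shadow prices y_hops = 8, y_malt = 9.
Reduced cost of stout: c₃ − yᵀa₃ = 20.5 − (8·2 + 9·1) = 20.5 − 25 = -4.5.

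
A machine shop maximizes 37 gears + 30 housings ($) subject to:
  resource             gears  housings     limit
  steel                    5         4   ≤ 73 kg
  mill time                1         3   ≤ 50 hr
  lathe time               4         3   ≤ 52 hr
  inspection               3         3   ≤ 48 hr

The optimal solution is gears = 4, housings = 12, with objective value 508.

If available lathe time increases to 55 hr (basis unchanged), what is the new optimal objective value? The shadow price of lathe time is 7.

529

Δb = 3, so new z* = 508 + (7)·(3) = 508 + 21 = 529.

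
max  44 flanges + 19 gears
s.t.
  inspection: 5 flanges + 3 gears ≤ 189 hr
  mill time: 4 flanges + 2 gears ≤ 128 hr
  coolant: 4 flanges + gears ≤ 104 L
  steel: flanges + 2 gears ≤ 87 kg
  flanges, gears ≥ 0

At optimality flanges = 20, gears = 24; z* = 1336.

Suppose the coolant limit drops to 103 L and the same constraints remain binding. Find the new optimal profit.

Check each constraint at x*: inspection 172/189 (slack 17); mill time 128/128 (tight); coolant 104/104 (tight); steel 68/87 (slack 19).
Since inspection, steel are not tight, their duals are 0.
The binding rows give the dual system: 4·y_mill time + 4·y_coolant = 44 and 2·y_mill time + 1·y_coolant = 19.
This yields shadow prices y_mill time = 8, y_coolant = 3.
Δz = y_coolant·Δb = 3 × (-1) = -3, so new z* = 1336 − 3 = 1333.

1333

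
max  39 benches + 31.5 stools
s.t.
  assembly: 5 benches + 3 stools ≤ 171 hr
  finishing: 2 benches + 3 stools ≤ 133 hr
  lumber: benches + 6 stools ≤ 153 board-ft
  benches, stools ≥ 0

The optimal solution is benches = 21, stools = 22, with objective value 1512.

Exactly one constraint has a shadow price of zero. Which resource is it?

assembly: 171/171 (binding)
finishing: 108/133 (slack 25)
lumber: 153/153 (binding)
By complementary slackness, a constraint with positive slack has shadow price 0 → finishing.

finishing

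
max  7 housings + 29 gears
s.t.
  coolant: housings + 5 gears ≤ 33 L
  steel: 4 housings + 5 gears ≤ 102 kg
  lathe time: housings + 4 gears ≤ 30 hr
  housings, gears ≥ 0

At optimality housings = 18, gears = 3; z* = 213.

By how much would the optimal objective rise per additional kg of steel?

Binding: coolant and lathe time. Non-binding: steel (15 unused).
Slack constraints have shadow price 0 (complementary slackness).
The binding rows give the dual system: 1·y_coolant + 1·y_lathe time = 7 and 5·y_coolant + 4·y_lathe time = 29.
This yields shadow prices y_coolant = 1, y_lathe time = 6.
Shadow price of steel = 0.

0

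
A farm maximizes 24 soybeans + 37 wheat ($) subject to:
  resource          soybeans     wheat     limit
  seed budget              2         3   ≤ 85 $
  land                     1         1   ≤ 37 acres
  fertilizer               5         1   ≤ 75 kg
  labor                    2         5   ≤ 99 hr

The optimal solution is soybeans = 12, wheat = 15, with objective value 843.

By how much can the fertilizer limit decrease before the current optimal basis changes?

Binding constraints: fertilizer, labor. The basis is B = [[5,1],[2,5]] with det 23.
Per unit decrease in fertilizer, x* moves by d = (-0.2174, 0.087).
The basis stays optimal until soybeans reaches 0; allowable decrease = 55.2 kg.

55.2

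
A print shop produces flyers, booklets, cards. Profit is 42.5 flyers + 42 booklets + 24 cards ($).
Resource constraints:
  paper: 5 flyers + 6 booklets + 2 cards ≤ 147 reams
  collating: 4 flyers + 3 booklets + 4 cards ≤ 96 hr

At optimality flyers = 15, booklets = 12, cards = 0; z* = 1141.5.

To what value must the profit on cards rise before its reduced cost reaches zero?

Check each constraint at x*: paper 147/147 (tight); collating 96/96 (tight).
Dual feasibility on the basic columns requires 5·y_paper + 4·y_collating = 42.5, 6·y_paper + 3·y_collating = 42.
Solving: y_paper = 4.5, y_collating = 5.
cards enters the basis when its profit ≥ yᵀa₃ = 4.5·2 + 5·4 = 29.

29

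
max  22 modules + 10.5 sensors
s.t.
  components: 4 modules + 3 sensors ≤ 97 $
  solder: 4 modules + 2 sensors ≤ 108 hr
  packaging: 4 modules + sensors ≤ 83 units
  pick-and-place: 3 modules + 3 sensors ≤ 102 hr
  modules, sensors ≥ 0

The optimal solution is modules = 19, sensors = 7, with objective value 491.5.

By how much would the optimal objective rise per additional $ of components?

2.5

Binding: components and packaging. Non-binding: solder (18 unused), pick-and-place (24 unused).
By complementary slackness, y = 0 for the non-binding constraints.
The binding rows give the dual system: 4·y_components + 4·y_packaging = 22 and 3·y_components + 1·y_packaging = 10.5.
Solving: y_components = 2.5, y_packaging = 3.
Shadow price of components = 2.5.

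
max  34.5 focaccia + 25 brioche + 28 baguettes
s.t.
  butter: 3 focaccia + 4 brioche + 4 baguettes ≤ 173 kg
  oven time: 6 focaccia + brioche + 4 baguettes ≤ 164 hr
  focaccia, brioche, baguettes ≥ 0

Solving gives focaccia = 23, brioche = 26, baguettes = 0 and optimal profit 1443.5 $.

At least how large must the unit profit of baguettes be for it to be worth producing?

Check each constraint at x*: butter 173/173 (tight); oven time 164/164 (tight).
The binding rows give the dual system: 3·y_butter + 6·y_oven time = 34.5 and 4·y_butter + 1·y_oven time = 25.
This yields shadow prices y_butter = 5.5, y_oven time = 3.
baguettes enters the basis when its profit ≥ yᵀa₃ = 5.5·4 + 3·4 = 34.

34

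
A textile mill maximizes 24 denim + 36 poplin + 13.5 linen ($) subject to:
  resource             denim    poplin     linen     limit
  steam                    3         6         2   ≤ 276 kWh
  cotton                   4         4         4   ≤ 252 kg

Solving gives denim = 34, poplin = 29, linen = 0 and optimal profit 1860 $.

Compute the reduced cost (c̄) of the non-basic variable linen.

-6.5

At the optimum: steam uses 276 of 276 (binding); cotton uses 252 of 252 (binding).
The binding rows give the dual system: 3·y_steam + 4·y_cotton = 24 and 6·y_steam + 4·y_cotton = 36.
→ y_steam = 4 and y_cotton = 3.
Reduced cost of linen: c₃ − yᵀa₃ = 13.5 − (4·2 + 3·4) = 13.5 − 20 = -6.5.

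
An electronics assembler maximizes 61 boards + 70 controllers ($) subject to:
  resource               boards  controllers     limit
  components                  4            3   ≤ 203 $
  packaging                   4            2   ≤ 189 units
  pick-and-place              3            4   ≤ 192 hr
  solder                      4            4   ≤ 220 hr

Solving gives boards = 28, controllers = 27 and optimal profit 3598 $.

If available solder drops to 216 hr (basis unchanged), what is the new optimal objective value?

Check each constraint at x*: components 193/203 (slack 10); packaging 166/189 (slack 23); pick-and-place 192/192 (tight); solder 220/220 (tight).
Since components, packaging are not tight, their duals are 0.
Dual feasibility on the basic columns requires 3·y_pick-and-place + 4·y_solder = 61, 4·y_pick-and-place + 4·y_solder = 70.
This yields shadow prices y_pick-and-place = 9, y_solder = 8.5.
Δz = y_solder·Δb = 8.5 × (-4) = -34, so new z* = 3598 − 34 = 3564.

3564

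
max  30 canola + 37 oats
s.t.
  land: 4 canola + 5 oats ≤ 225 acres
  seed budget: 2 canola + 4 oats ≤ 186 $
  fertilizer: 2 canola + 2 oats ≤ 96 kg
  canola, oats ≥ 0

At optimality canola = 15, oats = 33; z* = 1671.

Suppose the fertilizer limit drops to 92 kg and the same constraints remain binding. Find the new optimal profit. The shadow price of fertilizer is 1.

Δb = -4, so new z* = 1671 + (1)·(-4) = 1671 − 4 = 1667.

1667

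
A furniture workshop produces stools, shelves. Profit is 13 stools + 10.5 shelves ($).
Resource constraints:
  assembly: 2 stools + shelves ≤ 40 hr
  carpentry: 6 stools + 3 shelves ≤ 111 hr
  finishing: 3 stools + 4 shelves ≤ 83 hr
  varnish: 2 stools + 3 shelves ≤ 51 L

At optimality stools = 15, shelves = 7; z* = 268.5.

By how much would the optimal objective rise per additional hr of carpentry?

Check each constraint at x*: assembly 37/40 (slack 3); carpentry 111/111 (tight); finishing 73/83 (slack 10); varnish 51/51 (tight).
Slack constraints have shadow price 0 (complementary slackness).
Dual feasibility on the basic columns requires 6·y_carpentry + 2·y_varnish = 13, 3·y_carpentry + 3·y_varnish = 10.5.
→ y_carpentry = 1.5 and y_varnish = 2.
Shadow price of carpentry = 1.5.

1.5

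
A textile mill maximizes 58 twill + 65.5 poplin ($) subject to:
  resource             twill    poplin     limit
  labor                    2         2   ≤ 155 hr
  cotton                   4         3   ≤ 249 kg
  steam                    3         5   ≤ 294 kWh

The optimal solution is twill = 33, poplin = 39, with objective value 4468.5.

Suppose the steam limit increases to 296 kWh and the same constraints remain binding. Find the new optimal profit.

4484.5

At the optimum: labor uses 144 of 155 (slack = 11); cotton uses 249 of 249 (binding); steam uses 294 of 294 (binding).
By complementary slackness, y = 0 for the non-binding constraint.
The binding rows give the dual system: 4·y_cotton + 3·y_steam = 58 and 3·y_cotton + 5·y_steam = 65.5.
This yields shadow prices y_cotton = 8.5, y_steam = 8.
Δz = y_steam·Δb = 8 × (2) = 16, so new z* = 4468.5 + 16 = 4484.5.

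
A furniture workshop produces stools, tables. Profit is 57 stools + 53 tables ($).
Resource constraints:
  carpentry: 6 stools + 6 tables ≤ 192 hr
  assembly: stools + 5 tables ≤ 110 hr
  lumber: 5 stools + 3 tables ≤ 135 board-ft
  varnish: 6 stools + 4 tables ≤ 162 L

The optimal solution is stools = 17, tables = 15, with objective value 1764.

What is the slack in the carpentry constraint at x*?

carpentry used = 6·17 + 6·15 = 192; slack = 192 − 192 = 0.

0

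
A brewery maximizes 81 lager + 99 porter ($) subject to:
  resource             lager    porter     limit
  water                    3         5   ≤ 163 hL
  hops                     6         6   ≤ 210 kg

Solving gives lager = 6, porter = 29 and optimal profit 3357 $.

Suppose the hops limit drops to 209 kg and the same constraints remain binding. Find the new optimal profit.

At the optimum: water uses 163 of 163 (binding); hops uses 210 of 210 (binding).
The binding rows give the dual system: 3·y_water + 6·y_hops = 81 and 5·y_water + 6·y_hops = 99.
This yields shadow prices y_water = 9, y_hops = 9.
Δz = y_hops·Δb = 9 × (-1) = -9, so new z* = 3357 − 9 = 3348.

3348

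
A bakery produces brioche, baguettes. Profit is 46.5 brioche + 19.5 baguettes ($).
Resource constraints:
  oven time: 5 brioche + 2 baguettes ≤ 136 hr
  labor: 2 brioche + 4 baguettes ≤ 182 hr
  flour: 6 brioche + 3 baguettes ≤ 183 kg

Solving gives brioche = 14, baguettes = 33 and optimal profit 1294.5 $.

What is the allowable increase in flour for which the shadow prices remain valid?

4.125

Binding constraints: oven time, flour. The basis is B = [[5,2],[6,3]] with det 3.
Per unit increase in flour, x* moves by d = (-0.6667, 1.6667).
The basis stays optimal until labor becomes binding; allowable increase = 4.125 kg.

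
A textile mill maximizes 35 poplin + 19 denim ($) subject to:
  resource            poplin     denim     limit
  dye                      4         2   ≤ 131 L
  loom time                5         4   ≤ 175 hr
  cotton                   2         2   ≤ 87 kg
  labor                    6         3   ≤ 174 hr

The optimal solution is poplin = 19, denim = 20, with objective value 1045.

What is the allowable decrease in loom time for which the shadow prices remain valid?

30

Binding constraints: loom time, labor. The basis is B = [[5,4],[6,3]] with det -9.
Per unit decrease in loom time, x* moves by d = (0.3333, -0.6667).
The basis stays optimal until denim reaches 0; allowable decrease = 30 hr.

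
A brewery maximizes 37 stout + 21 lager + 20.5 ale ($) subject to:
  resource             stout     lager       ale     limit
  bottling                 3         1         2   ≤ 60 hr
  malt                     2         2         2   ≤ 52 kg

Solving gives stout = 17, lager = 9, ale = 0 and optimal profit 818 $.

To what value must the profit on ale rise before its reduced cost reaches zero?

29

Check each constraint at x*: bottling 60/60 (tight); malt 52/52 (tight).
From A_Bᵀ y = c: 3·y_bottling + 2·y_malt = 37; 1·y_bottling + 2·y_malt = 21.
→ y_bottling = 8 and y_malt = 6.5.
ale enters the basis when its profit ≥ yᵀa₃ = 8·2 + 6.5·2 = 29.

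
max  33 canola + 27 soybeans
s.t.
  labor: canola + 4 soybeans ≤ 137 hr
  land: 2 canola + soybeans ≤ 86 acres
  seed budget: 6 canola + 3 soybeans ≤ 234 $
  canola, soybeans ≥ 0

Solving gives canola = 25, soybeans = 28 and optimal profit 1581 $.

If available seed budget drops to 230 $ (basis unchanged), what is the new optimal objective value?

At the optimum: labor uses 137 of 137 (binding); land uses 78 of 86 (slack = 8); seed budget uses 234 of 234 (binding).
Slack constraints have shadow price 0 (complementary slackness).
The binding rows give the dual system: 1·y_labor + 6·y_seed budget = 33 and 4·y_labor + 3·y_seed budget = 27.
→ y_labor = 3 and y_seed budget = 5.
Δz = y_seed budget·Δb = 5 × (-4) = -20, so new z* = 1581 − 20 = 1561.

1561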